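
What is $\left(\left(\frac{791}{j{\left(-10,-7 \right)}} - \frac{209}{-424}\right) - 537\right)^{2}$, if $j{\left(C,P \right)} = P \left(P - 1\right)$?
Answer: $\frac{12264455025}{44944} \approx 2.7288 \cdot 10^{5}$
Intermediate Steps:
$j{\left(C,P \right)} = P \left(-1 + P\right)$
$\left(\left(\frac{791}{j{\left(-10,-7 \right)}} - \frac{209}{-424}\right) - 537\right)^{2} = \left(\left(\frac{791}{\left(-7\right) \left(-1 - 7\right)} - \frac{209}{-424}\right) - 537\right)^{2} = \left(\left(\frac{791}{\left(-7\right) \left(-8\right)} - - \frac{209}{424}\right) - 537\right)^{2} = \left(\left(\frac{791}{56} + \frac{209}{424}\right) - 537\right)^{2} = \left(\left(791 \cdot \frac{1}{56} + \frac{209}{424}\right) - 537\right)^{2} = \left(\left(\frac{113}{8} + \frac{209}{424}\right) - 537\right)^{2} = \left(\frac{3099}{212} - 537\right)^{2} = \left(- \frac{110745}{212}\right)^{2} = \frac{12264455025}{44944}$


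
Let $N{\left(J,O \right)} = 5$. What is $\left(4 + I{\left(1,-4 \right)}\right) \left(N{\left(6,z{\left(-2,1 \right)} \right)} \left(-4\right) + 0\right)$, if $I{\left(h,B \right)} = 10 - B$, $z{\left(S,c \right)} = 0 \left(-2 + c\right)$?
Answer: $-360$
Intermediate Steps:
$z{\left(S,c \right)} = 0$
$\left(4 + I{\left(1,-4 \right)}\right) \left(N{\left(6,z{\left(-2,1 \right)} \right)} \left(-4\right) + 0\right) = \left(4 + \left(10 - -4\right)\right) \left(5 \left(-4\right) + 0\right) = \left(4 + \left(10 + 4\right)\right) \left(-20 + 0\right) = \left(4 + 14\right) \left(-20\right) = 18 \left(-20\right) = -360$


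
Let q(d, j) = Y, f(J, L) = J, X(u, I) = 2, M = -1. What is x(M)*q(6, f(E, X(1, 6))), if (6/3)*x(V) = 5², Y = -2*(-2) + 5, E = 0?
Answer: 225/2 ≈ 112.50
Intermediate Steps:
Y = 9 (Y = 4 + 5 = 9)
q(d, j) = 9
x(V) = 25/2 (x(V) = (½)*5² = (½)*25 = 25/2)
x(M)*q(6, f(E, X(1, 6))) = (25/2)*9 = 225/2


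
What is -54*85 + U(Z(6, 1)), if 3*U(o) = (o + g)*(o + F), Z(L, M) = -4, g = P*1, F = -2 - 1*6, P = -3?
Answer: -4562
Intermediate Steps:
F = -8 (F = -2 - 6 = -8)
g = -3 (g = -3*1 = -3)
U(o) = (-8 + o)*(-3 + o)/3 (U(o) = ((o - 3)*(o - 8))/3 = ((-3 + o)*(-8 + o))/3 = ((-8 + o)*(-3 + o))/3 = (-8 + o)*(-3 + o)/3)
-54*85 + U(Z(6, 1)) = -54*85 + (8 - 11/3*(-4) + (⅓)*(-4)²) = -4590 + (8 + 44/3 + (⅓)*16) = -4590 + (8 + 44/3 + 16/3) = -4590 + 28 = -4562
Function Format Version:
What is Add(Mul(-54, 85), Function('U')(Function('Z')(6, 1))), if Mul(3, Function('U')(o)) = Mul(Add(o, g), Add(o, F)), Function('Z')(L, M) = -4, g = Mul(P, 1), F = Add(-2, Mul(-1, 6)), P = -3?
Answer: -4562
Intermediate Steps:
F = -8 (F = Add(-2, -6) = -8)
g = -3 (g = Mul(-3, 1) = -3)
Function('U')(o) = Mul(Rational(1, 3), Add(-8, o), Add(-3, o)) (Function('U')(o) = Mul(Rational(1, 3), Mul(Add(o, -3), Add(o, -8))) = Mul(Rational(1, 3), Mul(Add(-3, o), Add(-8, o))) = Mul(Rational(1, 3), Mul(Add(-8, o), Add(-3, o))) = Mul(Rational(1, 3), Add(-8, o), Add(-3, o)))
Add(Mul(-54, 85), Function('U')(Function('Z')(6, 1))) = Add(Mul(-54, 85), Add(8, Mul(Rational(-11, 3), -4), Mul(Rational(1, 3), Pow(-4, 2)))) = Add(-4590, Add(8, Rational(44, 3), Mul(Rational(1, 3), 16))) = Add(-4590, Add(8, Rational(44, 3), Rational(16, 3))) = Add(-4590, 28) = -4562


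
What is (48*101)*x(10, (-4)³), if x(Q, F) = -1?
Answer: -4848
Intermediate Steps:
(48*101)*x(10, (-4)³) = (48*101)*(-1) = 4848*(-1) = -4848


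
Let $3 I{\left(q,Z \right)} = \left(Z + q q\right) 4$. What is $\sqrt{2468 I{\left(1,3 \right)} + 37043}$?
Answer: $\frac{\sqrt{451851}}{3} \approx 224.07$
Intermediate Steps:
$I{\left(q,Z \right)} = \frac{4 Z}{3} + \frac{4 q^{2}}{3}$ ($I{\left(q,Z \right)} = \frac{\left(Z + q q\right) 4}{3} = \frac{\left(Z + q^{2}\right) 4}{3} = \frac{4 Z + 4 q^{2}}{3} = \frac{4 Z}{3} + \frac{4 q^{2}}{3}$)
$\sqrt{2468 I{\left(1,3 \right)} + 37043} = \sqrt{2468 \left(\frac{4}{3} \cdot 3 + \frac{4 \cdot 1^{2}}{3}\right) + 37043} = \sqrt{2468 \left(4 + \frac{4}{3} \cdot 1\right) + 37043} = \sqrt{2468 \left(4 + \frac{4}{3}\right) + 37043} = \sqrt{2468 \cdot \frac{16}{3} + 37043} = \sqrt{\frac{39488}{3} + 37043} = \sqrt{\frac{150617}{3}} = \frac{\sqrt{451851}}{3}$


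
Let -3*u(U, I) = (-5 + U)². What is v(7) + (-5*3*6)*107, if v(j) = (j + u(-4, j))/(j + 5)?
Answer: -28895/3 ≈ -9631.7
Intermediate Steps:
u(U, I) = -(-5 + U)²/3
v(j) = (-27 + j)/(5 + j) (v(j) = (j - (-5 - 4)²/3)/(j + 5) = (j - ⅓*(-9)²)/(5 + j) = (j - ⅓*81)/(5 + j) = (j - 27)/(5 + j) = (-27 + j)/(5 + j))
v(7) + (-5*3*6)*107 = (-27 + 7)/(5 + 7) + (-5*3*6)*107 = -20/12 - 15*6*107 = (1/12)*(-20) - 90*107 = -5/3 - 9630 = -28895/3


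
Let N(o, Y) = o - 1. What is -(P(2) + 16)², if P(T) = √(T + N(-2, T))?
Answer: -(16 + I)² ≈ -255.0 - 32.0*I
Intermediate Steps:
N(o, Y) = -1 + o
P(T) = √(-3 + T) (P(T) = √(T + (-1 - 2)) = √(T - 3) = √(-3 + T))
-(P(2) + 16)² = -(√(-3 + 2) + 16)² = -(√(-1) + 16)² = -(I + 16)² = -(16 + I)²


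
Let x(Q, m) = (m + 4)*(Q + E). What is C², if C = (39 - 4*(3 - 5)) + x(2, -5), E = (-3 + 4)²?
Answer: 1936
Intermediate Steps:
E = 1 (E = 1² = 1)
x(Q, m) = (1 + Q)*(4 + m) (x(Q, m) = (m + 4)*(Q + 1) = (4 + m)*(1 + Q) = (1 + Q)*(4 + m))
C = 44 (C = (39 - 4*(3 - 5)) + (4 - 5 + 4*2 + 2*(-5)) = (39 - 4*(-2)) + (4 - 5 + 8 - 10) = (39 + 8) - 3 = 47 - 3 = 44)
C² = 44² = 1936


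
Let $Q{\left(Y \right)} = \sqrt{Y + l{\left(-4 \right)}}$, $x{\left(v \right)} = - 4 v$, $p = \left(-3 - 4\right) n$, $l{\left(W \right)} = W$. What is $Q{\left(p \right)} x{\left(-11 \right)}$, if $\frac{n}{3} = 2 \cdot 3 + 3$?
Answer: $44 i \sqrt{193} \approx 611.27 i$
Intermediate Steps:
$n = 27$ ($n = 3 \left(2 \cdot 3 + 3\right) = 3 \left(6 + 3\right) = 3 \cdot 9 = 27$)
$p = -189$ ($p = \left(-3 - 4\right) 27 = \left(-7\right) 27 = -189$)
$Q{\left(Y \right)} = \sqrt{-4 + Y}$ ($Q{\left(Y \right)} = \sqrt{Y - 4} = \sqrt{-4 + Y}$)
$Q{\left(p \right)} x{\left(-11 \right)} = \sqrt{-4 - 189} \left(\left(-4\right) \left(-11\right)\right) = \sqrt{-193} \cdot 44 = i \sqrt{193} \cdot 44 = 44 i \sqrt{193}$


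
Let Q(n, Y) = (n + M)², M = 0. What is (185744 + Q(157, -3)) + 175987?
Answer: 386380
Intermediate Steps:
Q(n, Y) = n² (Q(n, Y) = (n + 0)² = n²)
(185744 + Q(157, -3)) + 175987 = (185744 + 157²) + 175987 = (185744 + 24649) + 175987 = 210393 + 175987 = 386380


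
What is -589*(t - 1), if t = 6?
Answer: -2945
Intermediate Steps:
-589*(t - 1) = -589*(6 - 1) = -589*5 = -2945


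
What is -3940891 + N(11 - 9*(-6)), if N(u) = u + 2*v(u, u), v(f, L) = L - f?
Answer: -3940826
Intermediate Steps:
N(u) = u (N(u) = u + 2*(u - u) = u + 2*0 = u + 0 = u)
-3940891 + N(11 - 9*(-6)) = -3940891 + (11 - 9*(-6)) = -3940891 + (11 + 54) = -3940891 + 65 = -3940826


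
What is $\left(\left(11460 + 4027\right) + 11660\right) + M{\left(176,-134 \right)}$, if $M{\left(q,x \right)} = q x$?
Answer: $3563$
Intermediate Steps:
$\left(\left(11460 + 4027\right) + 11660\right) + M{\left(176,-134 \right)} = \left(\left(11460 + 4027\right) + 11660\right) + 176 \left(-134\right) = \left(15487 + 11660\right) - 23584 = 27147 - 23584 = 3563$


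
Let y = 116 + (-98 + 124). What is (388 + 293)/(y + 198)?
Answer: 681/340 ≈ 2.0029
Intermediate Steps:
y = 142 (y = 116 + 26 = 142)
(388 + 293)/(y + 198) = (388 + 293)/(142 + 198) = 681/340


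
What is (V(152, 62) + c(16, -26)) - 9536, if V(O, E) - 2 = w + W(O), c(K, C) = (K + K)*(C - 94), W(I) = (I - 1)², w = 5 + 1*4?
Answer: 9436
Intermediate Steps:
w = 9 (w = 5 + 4 = 9)
W(I) = (-1 + I)²
c(K, C) = 2*K*(-94 + C) (c(K, C) = (2*K)*(-94 + C) = 2*K*(-94 + C))
V(O, E) = 11 + (-1 + O)² (V(O, E) = 2 + (9 + (-1 + O)²) = 11 + (-1 + O)²)
(V(152, 62) + c(16, -26)) - 9536 = ((11 + (-1 + 152)²) + 2*16*(-94 - 26)) - 9536 = ((11 + 151²) + 2*16*(-120)) - 9536 = ((11 + 22801) - 3840) - 9536 = (22812 - 3840) - 9536 = 18972 - 9536 = 9436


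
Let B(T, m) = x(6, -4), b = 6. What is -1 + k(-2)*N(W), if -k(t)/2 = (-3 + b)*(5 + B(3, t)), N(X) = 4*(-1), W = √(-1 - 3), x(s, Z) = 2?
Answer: 167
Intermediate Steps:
W = 2*I (W = √(-4) = 2*I ≈ 2.0*I)
B(T, m) = 2
N(X) = -4
k(t) = -42 (k(t) = -2*(-3 + 6)*(5 + 2) = -6*7 = -2*21 = -42)
-1 + k(-2)*N(W) = -1 - 42*(-4) = -1 + 168 = 167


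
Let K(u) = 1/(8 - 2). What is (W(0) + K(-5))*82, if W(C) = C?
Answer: 41/3 ≈ 13.667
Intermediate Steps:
K(u) = 1/6
(W(0) + K(-5))*82 = (0 + 1/6)*82 = (1/6)*82 = 41/3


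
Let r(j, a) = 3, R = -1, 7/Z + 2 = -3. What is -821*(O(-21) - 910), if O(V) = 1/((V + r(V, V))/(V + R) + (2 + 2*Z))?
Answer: 701955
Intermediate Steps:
Z = -7/5 (Z = 7/(-2 - 3) = 7/(-5) = 7*(-⅕) = -7/5 ≈ -1.4000)
O(V) = 1/(-⅘ + (3 + V)/(-1 + V)) (O(V) = 1/((V + 3)/(V - 1) + (2 + 2*(-7/5))) = 1/((3 + V)/(-1 + V) + (2 - 14/5)) = 1/((3 + V)/(-1 + V) - ⅘) = 1/(-⅘ + (3 + V)/(-1 + V)))
-821*(O(-21) - 910) = -821*(5*(-1 - 21)/(19 - 21) - 910) = -821*(5*(-22)/(-2) - 910) = -821*(5*(-½)*(-22) - 910) = -821*(55 - 910) = -821*(-855) = 701955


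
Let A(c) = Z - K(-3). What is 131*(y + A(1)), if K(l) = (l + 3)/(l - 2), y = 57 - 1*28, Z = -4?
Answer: 3275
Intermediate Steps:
y = 29 (y = 57 - 28 = 29)
K(l) = (3 + l)/(-2 + l)
A(c) = -4 (A(c) = -4 - (3 - 3)/(-2 - 3) = -4 - 0/(-5) = -4 - (-1)*0/5 = -4 - 1*0 = -4 + 0 = -4)
131*(y + A(1)) = 131*(29 - 4) = 131*25 = 3275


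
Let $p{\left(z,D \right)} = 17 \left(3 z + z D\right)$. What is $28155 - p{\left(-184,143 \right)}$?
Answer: $484843$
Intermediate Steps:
$p{\left(z,D \right)} = 51 z + 17 D z$ ($p{\left(z,D \right)} = 17 \left(3 z + D z\right) = 51 z + 17 D z$)
$28155 - p{\left(-184,143 \right)} = 28155 - 17 \left(-184\right) \left(3 + 143\right) = 28155 - 17 \left(-184\right) 146 = 28155 - -456688 = 28155 + 456688 = 484843$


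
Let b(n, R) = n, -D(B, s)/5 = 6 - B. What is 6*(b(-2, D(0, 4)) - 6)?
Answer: -48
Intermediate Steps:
D(B, s) = -30 + 5*B (D(B, s) = -5*(6 - B) = -30 + 5*B)
6*(b(-2, D(0, 4)) - 6) = 6*(-2 - 6) = 6*(-8) = -48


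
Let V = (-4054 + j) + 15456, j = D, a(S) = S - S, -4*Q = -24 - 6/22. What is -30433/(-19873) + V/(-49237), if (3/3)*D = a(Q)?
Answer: 1271837675/978486901 ≈ 1.2998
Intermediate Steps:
Q = 267/44 (Q = -(-24 - 6/22)/4 = -(-24 - 1*3/11)/4 = -(-24 - 3/11)/4 = -¼*(-267/11) = 267/44 ≈ 6.0682)
a(S) = 0
D = 0
j = 0
V = 11402 (V = (-4054 + 0) + 15456 = -4054 + 15456 = 11402)
-30433/(-19873) + V/(-49237) = -30433/(-19873) + 11402/(-49237) = -30433*(-1/19873) + 11402*(-1/49237) = 30433/19873 - 11402/49237 = 1271837675/978486901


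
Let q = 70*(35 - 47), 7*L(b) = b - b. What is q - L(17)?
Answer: -840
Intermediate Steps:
L(b) = 0 (L(b) = (b - b)/7 = (⅐)*0 = 0)
q = -840 (q = 70*(-12) = -840)
q - L(17) = -840 - 1*0 = -840 + 0 = -840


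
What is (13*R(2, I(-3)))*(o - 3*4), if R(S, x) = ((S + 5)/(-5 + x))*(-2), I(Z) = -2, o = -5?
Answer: -442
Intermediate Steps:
R(S, x) = -2*(5 + S)/(-5 + x) (R(S, x) = ((5 + S)/(-5 + x))*(-2) = -2*(5 + S)/(-5 + x))
(13*R(2, I(-3)))*(o - 3*4) = (13*(2*(-5 - 1*2)/(-5 - 2)))*(-5 - 3*4) = (13*(2*(-5 - 2)/(-7)))*(-5 - 12) = (13*(2*(-1/7)*(-7)))*(-17) = (13*2)*(-17) = 26*(-17) = -442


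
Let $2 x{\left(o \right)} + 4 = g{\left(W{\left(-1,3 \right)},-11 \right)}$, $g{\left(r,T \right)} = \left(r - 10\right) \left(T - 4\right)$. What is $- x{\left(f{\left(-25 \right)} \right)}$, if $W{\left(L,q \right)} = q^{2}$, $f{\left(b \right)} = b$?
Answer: $- \frac{11}{2} \approx -5.5$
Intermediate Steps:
$g{\left(r,T \right)} = \left(-10 + r\right) \left(-4 + T\right)$
$x{\left(o \right)} = \frac{11}{2}$ ($x{\left(o \right)} = -2 + \frac{40 - -110 - 4 \cdot 3^{2} - 11 \cdot 3^{2}}{2} = -2 + \frac{40 + 110 - 36 - 99}{2} = -2 + \frac{1}{2} \cdot 15 = -2 + \frac{15}{2} = \frac{11}{2}$)
$- x{\left(f{\left(-25 \right)} \right)} = \left(-1\right) \frac{11}{2} = - \frac{11}{2}$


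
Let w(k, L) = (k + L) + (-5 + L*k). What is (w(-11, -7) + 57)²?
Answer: 12321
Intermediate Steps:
w(k, L) = -5 + L + k + L*k (w(k, L) = (L + k) + (-5 + L*k) = -5 + L + k + L*k)
(w(-11, -7) + 57)² = ((-5 - 7 - 11 - 7*(-11)) + 57)² = ((-5 - 7 - 11 + 77) + 57)² = (54 + 57)² = 111² = 12321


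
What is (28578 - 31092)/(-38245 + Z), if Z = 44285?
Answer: -1257/3020 ≈ -0.41622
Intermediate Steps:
(28578 - 31092)/(-38245 + Z) = (28578 - 31092)/(-38245 + 44285) = -2514/6040 = -2514*1/6040 = -1257/3020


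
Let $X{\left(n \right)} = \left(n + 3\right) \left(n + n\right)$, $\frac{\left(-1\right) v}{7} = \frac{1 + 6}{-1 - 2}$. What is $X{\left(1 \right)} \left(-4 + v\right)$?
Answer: $\frac{296}{3} \approx 98.667$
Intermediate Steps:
$v = \frac{49}{3}$ ($v = - 7 \frac{1 + 6}{-1 - 2} = - 7 \frac{7}{-3} = - 7 \cdot 7 \left(- \frac{1}{3}\right) = \left(-7\right) \left(- \frac{7}{3}\right) = \frac{49}{3} \approx 16.333$)
$X{\left(n \right)} = 2 n \left(3 + n\right)$ ($X{\left(n \right)} = \left(3 + n\right) 2 n = 2 n \left(3 + n\right)$)
$X{\left(1 \right)} \left(-4 + v\right) = 2 \cdot 1 \left(3 + 1\right) \left(-4 + \frac{49}{3}\right) = 2 \cdot 1 \cdot 4 \cdot \frac{37}{3} = 8 \cdot \frac{37}{3} = \frac{296}{3}$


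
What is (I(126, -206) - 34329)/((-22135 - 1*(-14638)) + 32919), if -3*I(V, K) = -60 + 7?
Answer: -51467/38133 ≈ -1.3497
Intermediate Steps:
I(V, K) = 53/3 (I(V, K) = -(-60 + 7)/3 = -⅓*(-53) = 53/3)
(I(126, -206) - 34329)/((-22135 - 1*(-14638)) + 32919) = (53/3 - 34329)/((-22135 - 1*(-14638)) + 32919) = -102934/(3*((-22135 + 14638) + 32919)) = -102934/(3*(-7497 + 32919)) = -102934/3/25422 = -102934/3*1/25422 = -51467/38133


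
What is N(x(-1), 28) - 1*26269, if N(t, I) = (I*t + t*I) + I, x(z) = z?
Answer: -26297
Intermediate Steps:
N(t, I) = I + 2*I*t (N(t, I) = (I*t + I*t) + I = 2*I*t + I = I + 2*I*t)
N(x(-1), 28) - 1*26269 = 28*(1 + 2*(-1)) - 1*26269 = 28*(1 - 2) - 26269 = 28*(-1) - 26269 = -28 - 26269 = -26297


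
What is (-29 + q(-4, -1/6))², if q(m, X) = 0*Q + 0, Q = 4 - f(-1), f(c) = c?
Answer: 841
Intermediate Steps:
Q = 5 (Q = 4 - 1*(-1) = 4 + 1 = 5)
q(m, X) = 0 (q(m, X) = 0*5 + 0 = 0 + 0 = 0)
(-29 + q(-4, -1/6))² = (-29 + 0)² = (-29)² = 841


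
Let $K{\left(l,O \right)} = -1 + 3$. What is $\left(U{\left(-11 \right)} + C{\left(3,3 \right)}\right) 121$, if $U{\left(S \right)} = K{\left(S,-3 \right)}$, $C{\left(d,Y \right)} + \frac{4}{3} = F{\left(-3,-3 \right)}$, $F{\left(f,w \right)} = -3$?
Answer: $- \frac{847}{3} \approx -282.33$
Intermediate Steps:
$K{\left(l,O \right)} = 2$
$C{\left(d,Y \right)} = - \frac{13}{3}$ ($C{\left(d,Y \right)} = - \frac{4}{3} - 3 = - \frac{13}{3}$)
$U{\left(S \right)} = 2$
$\left(U{\left(-11 \right)} + C{\left(3,3 \right)}\right) 121 = \left(2 - \frac{13}{3}\right) 121 = \left(- \frac{7}{3}\right) 121 = - \frac{847}{3}$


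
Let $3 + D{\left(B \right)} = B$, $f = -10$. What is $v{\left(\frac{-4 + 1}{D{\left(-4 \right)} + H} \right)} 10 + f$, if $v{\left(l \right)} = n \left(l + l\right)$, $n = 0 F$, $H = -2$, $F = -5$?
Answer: $-10$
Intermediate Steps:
$D{\left(B \right)} = -3 + B$
$n = 0$ ($n = 0 \left(-5\right) = 0$)
$v{\left(l \right)} = 0$ ($v{\left(l \right)} = 0 \left(l + l\right) = 0 \cdot 2 l = 0$)
$v{\left(\frac{-4 + 1}{D{\left(-4 \right)} + H} \right)} 10 + f = 0 \cdot 10 - 10 = 0 - 10 = -10$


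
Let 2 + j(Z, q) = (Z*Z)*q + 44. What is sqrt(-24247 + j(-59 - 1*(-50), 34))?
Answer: I*sqrt(21451) ≈ 146.46*I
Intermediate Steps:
j(Z, q) = 42 + q*Z**2 (j(Z, q) = -2 + ((Z*Z)*q + 44) = -2 + (Z**2*q + 44) = -2 + (q*Z**2 + 44) = -2 + (44 + q*Z**2) = 42 + q*Z**2)
sqrt(-24247 + j(-59 - 1*(-50), 34)) = sqrt(-24247 + (42 + 34*(-59 - 1*(-50))**2)) = sqrt(-24247 + (42 + 34*(-59 + 50)**2)) = sqrt(-24247 + (42 + 34*(-9)**2)) = sqrt(-24247 + (42 + 34*81)) = sqrt(-24247 + (42 + 2754)) = sqrt(-24247 + 2796) = sqrt(-21451) = I*sqrt(21451)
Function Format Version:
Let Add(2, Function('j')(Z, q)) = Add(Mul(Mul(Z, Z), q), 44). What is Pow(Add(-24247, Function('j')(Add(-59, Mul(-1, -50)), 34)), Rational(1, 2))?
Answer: Mul(I, Pow(21451, Rational(1, 2))) ≈ Mul(146.46, I)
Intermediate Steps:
Function('j')(Z, q) = Add(42, Mul(q, Pow(Z, 2))) (Function('j')(Z, q) = Add(-2, Add(Mul(Mul(Z, Z), q), 44)) = Add(-2, Add(Mul(Pow(Z, 2), q), 44)) = Add(-2, Add(Mul(q, Pow(Z, 2)), 44)) = Add(-2, Add(44, Mul(q, Pow(Z, 2)))) = Add(42, Mul(q, Pow(Z, 2))))
Pow(Add(-24247, Function('j')(Add(-59, Mul(-1, -50)), 34)), Rational(1, 2)) = Pow(Add(-24247, Add(42, Mul(34, Pow(Add(-59, Mul(-1, -50)), 2)))), Rational(1, 2)) = Pow(Add(-24247, Add(42, Mul(34, Pow(Add(-59, 50), 2)))), Rational(1, 2)) = Pow(Add(-24247, Add(42, Mul(34, Pow(-9, 2)))), Rational(1, 2)) = Pow(Add(-24247, Add(42, Mul(34, 81))), Rational(1, 2)) = Pow(Add(-24247, Add(42, 2754)), Rational(1, 2)) = Pow(Add(-24247, 2796), Rational(1, 2)) = Pow(-21451, Rational(1, 2)) = Mul(I, Pow(21451, Rational(1, 2)))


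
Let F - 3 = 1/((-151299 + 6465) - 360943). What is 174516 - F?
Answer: 88264661602/505777 ≈ 1.7451e+5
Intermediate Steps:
F = 1517330/505777 (F = 3 + 1/((-151299 + 6465) - 360943) = 3 + 1/(-144834 - 360943) = 3 + 1/(-505777) = 3 - 1/505777 = 1517330/505777 ≈ 3.0000)
174516 - F = 174516 - 1*1517330/505777 = 174516 - 1517330/505777 = 88264661602/505777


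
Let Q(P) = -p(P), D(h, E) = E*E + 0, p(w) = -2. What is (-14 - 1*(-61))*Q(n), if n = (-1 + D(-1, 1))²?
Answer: 94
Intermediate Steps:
D(h, E) = E² (D(h, E) = E² + 0 = E²)
n = 0 (n = (-1 + 1²)² = (-1 + 1)² = 0² = 0)
Q(P) = 2 (Q(P) = -1*(-2) = 2)
(-14 - 1*(-61))*Q(n) = (-14 - 1*(-61))*2 = (-14 + 61)*2 = 47*2 = 94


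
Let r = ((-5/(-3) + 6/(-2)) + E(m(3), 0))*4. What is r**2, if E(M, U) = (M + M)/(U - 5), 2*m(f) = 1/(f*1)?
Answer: 784/25 ≈ 31.360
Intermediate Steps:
m(f) = 1/(2*f) (m(f) = 1/(2*((f*1))) = 1/(2*f))
E(M, U) = 2*M/(-5 + U) (E(M, U) = (2*M)/(-5 + U) = 2*M/(-5 + U))
r = -28/5 (r = ((-5/(-3) + 6/(-2)) + 2*((1/2)/3)/(-5 + 0))*4 = ((-5*(-1/3) + 6*(-1/2)) + 2*((1/2)*(1/3))/(-5))*4 = ((5/3 - 3) + 2*(1/6)*(-1/5))*4 = (-4/3 - 1/15)*4 = -7/5*4 = -28/5 ≈ -5.6000)
r**2 = (-28/5)**2 = 784/25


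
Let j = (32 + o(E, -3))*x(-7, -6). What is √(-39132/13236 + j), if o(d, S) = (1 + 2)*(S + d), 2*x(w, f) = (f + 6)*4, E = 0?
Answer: I*√3596883/1103 ≈ 1.7194*I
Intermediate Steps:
x(w, f) = 12 + 2*f (x(w, f) = ((f + 6)*4)/2 = ((6 + f)*4)/2 = (24 + 4*f)/2 = 12 + 2*f)
o(d, S) = 3*S + 3*d (o(d, S) = 3*(S + d) = 3*S + 3*d)
j = 0 (j = (32 + (3*(-3) + 3*0))*(12 + 2*(-6)) = (32 + (-9 + 0))*(12 - 12) = (32 - 9)*0 = 23*0 = 0)
√(-39132/13236 + j) = √(-39132/13236 + 0) = √(-39132*1/13236 + 0) = √(-3261/1103 + 0) = √(-3261/1103) = I*√3596883/1103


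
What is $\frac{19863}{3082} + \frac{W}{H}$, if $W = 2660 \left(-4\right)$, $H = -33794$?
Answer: $\frac{352021351}{52076554} \approx 6.7597$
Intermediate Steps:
$W = -10640$
$\frac{19863}{3082} + \frac{W}{H} = \frac{19863}{3082} - \frac{10640}{-33794} = 19863 \cdot \frac{1}{3082} - - \frac{5320}{16897} = \frac{19863}{3082} + \frac{5320}{16897} = \frac{352021351}{52076554}$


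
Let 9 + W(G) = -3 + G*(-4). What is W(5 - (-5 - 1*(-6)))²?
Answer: 784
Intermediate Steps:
W(G) = -12 - 4*G (W(G) = -9 + (-3 + G*(-4)) = -9 + (-3 - 4*G) = -12 - 4*G)
W(5 - (-5 - 1*(-6)))² = (-12 - 4*(5 - (-5 - 1*(-6))))² = (-12 - 4*(5 - (-5 + 6)))² = (-12 - 4*(5 - 1*1))² = (-12 - 4*(5 - 1))² = (-12 - 4*4)² = (-12 - 16)² = (-28)² = 784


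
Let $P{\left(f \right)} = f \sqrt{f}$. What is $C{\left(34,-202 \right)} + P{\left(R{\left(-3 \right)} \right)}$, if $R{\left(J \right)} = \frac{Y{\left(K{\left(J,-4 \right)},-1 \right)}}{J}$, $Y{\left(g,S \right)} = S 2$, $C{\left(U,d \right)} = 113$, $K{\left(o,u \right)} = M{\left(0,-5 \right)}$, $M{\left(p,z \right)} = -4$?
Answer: $113 + \frac{2 \sqrt{6}}{9} \approx 113.54$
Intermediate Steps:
$K{\left(o,u \right)} = -4$
$Y{\left(g,S \right)} = 2 S$
$R{\left(J \right)} = - \frac{2}{J}$ ($R{\left(J \right)} = \frac{2 \left(-1\right)}{J} = - \frac{2}{J}$)
$P{\left(f \right)} = f^{\frac{3}{2}}$
$C{\left(34,-202 \right)} + P{\left(R{\left(-3 \right)} \right)} = 113 + \left(- \frac{2}{-3}\right)^{\frac{3}{2}} = 113 + \left(\left(-2\right) \left(- \frac{1}{3}\right)\right)^{\frac{3}{2}} = 113 + \left(\frac{2}{3}\right)^{\frac{3}{2}} = 113 + \frac{2 \sqrt{6}}{9}$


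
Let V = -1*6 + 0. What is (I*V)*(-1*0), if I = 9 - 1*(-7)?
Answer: 0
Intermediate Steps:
I = 16 (I = 9 + 7 = 16)
V = -6 (V = -6 + 0 = -6)
(I*V)*(-1*0) = (16*(-6))*(-1*0) = -96*0 = 0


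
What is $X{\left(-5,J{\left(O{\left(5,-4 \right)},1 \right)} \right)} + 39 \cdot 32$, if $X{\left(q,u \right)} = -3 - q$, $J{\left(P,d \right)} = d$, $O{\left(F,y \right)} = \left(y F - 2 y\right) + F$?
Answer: $1250$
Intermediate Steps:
$O{\left(F,y \right)} = F - 2 y + F y$ ($O{\left(F,y \right)} = \left(F y - 2 y\right) + F = \left(- 2 y + F y\right) + F = F - 2 y + F y$)
$X{\left(-5,J{\left(O{\left(5,-4 \right)},1 \right)} \right)} + 39 \cdot 32 = \left(-3 - -5\right) + 39 \cdot 32 = \left(-3 + 5\right) + 1248 = 2 + 1248 = 1250$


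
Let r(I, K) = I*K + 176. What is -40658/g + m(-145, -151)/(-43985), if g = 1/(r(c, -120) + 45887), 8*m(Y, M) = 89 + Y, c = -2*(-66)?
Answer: -54049064194983/43985 ≈ -1.2288e+9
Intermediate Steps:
c = 132
r(I, K) = 176 + I*K
m(Y, M) = 89/8 + Y/8 (m(Y, M) = (89 + Y)/8 = 89/8 + Y/8)
g = 1/30223 (g = 1/((176 + 132*(-120)) + 45887) = 1/((176 - 15840) + 45887) = 1/(-15664 + 45887) = 1/30223 ≈ 3.3087e-5)
-40658/g + m(-145, -151)/(-43985) = -40658/1/30223 + (89/8 + (1/8)*(-145))/(-43985) = -40658*30223 + (89/8 - 145/8)*(-1/43985) = -1228806734 - 7*(-1/43985) = -1228806734 + 7/43985 = -54049064194983/43985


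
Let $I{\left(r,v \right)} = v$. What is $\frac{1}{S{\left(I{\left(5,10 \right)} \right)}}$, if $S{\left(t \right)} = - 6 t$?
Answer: $- \frac{1}{60} \approx -0.016667$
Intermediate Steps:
$\frac{1}{S{\left(I{\left(5,10 \right)} \right)}} = \frac{1}{\left(-6\right) 10} = \frac{1}{-60} = - \frac{1}{60}$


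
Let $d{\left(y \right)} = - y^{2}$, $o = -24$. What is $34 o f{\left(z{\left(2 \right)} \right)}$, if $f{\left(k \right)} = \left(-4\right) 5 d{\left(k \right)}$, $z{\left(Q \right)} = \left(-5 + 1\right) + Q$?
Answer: $-65280$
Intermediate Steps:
$z{\left(Q \right)} = -4 + Q$
$f{\left(k \right)} = 20 k^{2}$ ($f{\left(k \right)} = \left(-4\right) 5 \left(- k^{2}\right) = - 20 \left(- k^{2}\right) = 20 k^{2}$)
$34 o f{\left(z{\left(2 \right)} \right)} = 34 \left(-24\right) 20 \left(-4 + 2\right)^{2} = - 816 \cdot 20 \left(-2\right)^{2} = - 816 \cdot 20 \cdot 4 = \left(-816\right) 80 = -65280$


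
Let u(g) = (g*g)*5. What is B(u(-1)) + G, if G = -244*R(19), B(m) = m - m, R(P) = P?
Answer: -4636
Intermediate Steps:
u(g) = 5*g² (u(g) = g²*5 = 5*g²)
B(m) = 0
G = -4636 (G = -244*19 = -4636)
B(u(-1)) + G = 0 - 4636 = -4636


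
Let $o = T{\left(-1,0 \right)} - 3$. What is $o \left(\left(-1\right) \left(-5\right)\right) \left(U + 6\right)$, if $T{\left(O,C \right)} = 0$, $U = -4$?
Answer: $-30$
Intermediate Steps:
$o = -3$ ($o = 0 - 3 = -3$)
$o \left(\left(-1\right) \left(-5\right)\right) \left(U + 6\right) = - 3 \left(\left(-1\right) \left(-5\right)\right) \left(-4 + 6\right) = \left(-3\right) 5 \cdot 2 = \left(-15\right) 2 = -30$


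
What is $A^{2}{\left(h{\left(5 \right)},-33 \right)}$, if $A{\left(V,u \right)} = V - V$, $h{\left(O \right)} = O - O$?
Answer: $0$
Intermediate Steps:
$h{\left(O \right)} = 0$
$A{\left(V,u \right)} = 0$
$A^{2}{\left(h{\left(5 \right)},-33 \right)} = 0^{2} = 0$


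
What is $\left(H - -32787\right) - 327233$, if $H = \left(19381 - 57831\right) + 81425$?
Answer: $-251471$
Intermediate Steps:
$H = 42975$ ($H = \left(19381 - 57831\right) + 81425 = -38450 + 81425 = 42975$)
$\left(H - -32787\right) - 327233 = \left(42975 - -32787\right) - 327233 = \left(42975 + \left(-58211 + 90998\right)\right) - 327233 = \left(42975 + 32787\right) - 327233 = 75762 - 327233 = -251471$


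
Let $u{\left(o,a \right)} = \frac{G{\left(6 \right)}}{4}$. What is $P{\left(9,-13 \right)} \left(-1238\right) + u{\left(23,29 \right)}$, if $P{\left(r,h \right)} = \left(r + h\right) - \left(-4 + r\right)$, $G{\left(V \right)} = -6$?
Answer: $\frac{22281}{2} \approx 11141.0$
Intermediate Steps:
$u{\left(o,a \right)} = - \frac{3}{2}$ ($u{\left(o,a \right)} = - \frac{6}{4} = \left(-6\right) \frac{1}{4} = - \frac{3}{2}$)
$P{\left(r,h \right)} = 4 + h$ ($P{\left(r,h \right)} = \left(h + r\right) - \left(-4 + r\right) = 4 + h$)
$P{\left(9,-13 \right)} \left(-1238\right) + u{\left(23,29 \right)} = \left(4 - 13\right) \left(-1238\right) - \frac{3}{2} = \left(-9\right) \left(-1238\right) - \frac{3}{2} = 11142 - \frac{3}{2} = \frac{22281}{2}$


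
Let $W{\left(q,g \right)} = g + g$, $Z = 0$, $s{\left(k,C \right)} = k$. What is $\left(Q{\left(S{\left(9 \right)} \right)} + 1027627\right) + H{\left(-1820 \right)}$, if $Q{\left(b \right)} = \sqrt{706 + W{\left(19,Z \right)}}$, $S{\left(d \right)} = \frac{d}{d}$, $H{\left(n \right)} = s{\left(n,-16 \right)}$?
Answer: $1025807 + \sqrt{706} \approx 1.0258 \cdot 10^{6}$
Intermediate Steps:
$H{\left(n \right)} = n$
$S{\left(d \right)} = 1$
$W{\left(q,g \right)} = 2 g$
$Q{\left(b \right)} = \sqrt{706}$ ($Q{\left(b \right)} = \sqrt{706 + 2 \cdot 0} = \sqrt{706 + 0} = \sqrt{706}$)
$\left(Q{\left(S{\left(9 \right)} \right)} + 1027627\right) + H{\left(-1820 \right)} = \left(\sqrt{706} + 1027627\right) - 1820 = \left(1027627 + \sqrt{706}\right) - 1820 = 1025807 + \sqrt{706}$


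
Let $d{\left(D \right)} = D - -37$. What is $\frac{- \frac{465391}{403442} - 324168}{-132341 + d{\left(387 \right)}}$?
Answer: $\frac{130783451647}{53220858314} \approx 2.4574$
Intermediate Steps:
$d{\left(D \right)} = 37 + D$ ($d{\left(D \right)} = D + 37 = 37 + D$)
$\frac{- \frac{465391}{403442} - 324168}{-132341 + d{\left(387 \right)}} = \frac{- \frac{465391}{403442} - 324168}{-132341 + \left(37 + 387\right)} = \frac{\left(-465391\right) \frac{1}{403442} - 324168}{-132341 + 424} = \frac{- \frac{465391}{403442} - 324168}{-131917} = \left(- \frac{130783451647}{403442}\right) \left(- \frac{1}{131917}\right) = \frac{130783451647}{53220858314}$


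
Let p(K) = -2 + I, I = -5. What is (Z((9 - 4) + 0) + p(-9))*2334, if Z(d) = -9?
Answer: -37344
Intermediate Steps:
p(K) = -7 (p(K) = -2 - 5 = -7)
(Z((9 - 4) + 0) + p(-9))*2334 = (-9 - 7)*2334 = -16*2334 = -37344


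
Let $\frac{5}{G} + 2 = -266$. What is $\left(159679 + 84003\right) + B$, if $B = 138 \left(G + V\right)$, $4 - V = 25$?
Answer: $\frac{32264711}{134} \approx 2.4078 \cdot 10^{5}$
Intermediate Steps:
$V = -21$ ($V = 4 - 25 = -21$)
$G = - \frac{5}{268}$ ($G = \frac{5}{-2 - 266} = \frac{5}{-268} = 5 \left(- \frac{1}{268}\right) = - \frac{5}{268} \approx -0.018657$)
$B = - \frac{388677}{134}$ ($B = 138 \left(- \frac{5}{268} - 21\right) = 138 \left(- \frac{5633}{268}\right) = - \frac{388677}{134} \approx -2900.6$)
$\left(159679 + 84003\right) + B = \left(159679 + 84003\right) - \frac{388677}{134} = 243682 - \frac{388677}{134} = \frac{32264711}{134}$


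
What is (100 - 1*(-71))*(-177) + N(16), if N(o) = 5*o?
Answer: -30187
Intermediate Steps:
(100 - 1*(-71))*(-177) + N(16) = (100 - 1*(-71))*(-177) + 5*16 = (100 + 71)*(-177) + 80 = 171*(-177) + 80 = -30267 + 80 = -30187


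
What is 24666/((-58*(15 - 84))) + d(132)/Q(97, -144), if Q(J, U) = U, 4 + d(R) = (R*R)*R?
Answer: -383371001/24012 ≈ -15966.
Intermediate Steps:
d(R) = -4 + R³ (d(R) = -4 + (R*R)*R = -4 + R²*R = -4 + R³)
24666/((-58*(15 - 84))) + d(132)/Q(97, -144) = 24666/((-58*(15 - 84))) + (-4 + 132³)/(-144) = 24666/((-58*(-69))) + (-4 + 2299968)*(-1/144) = 24666/4002 + 2299964*(-1/144) = 24666*(1/4002) - 574991/36 = 4111/667 - 574991/36 = -383371001/24012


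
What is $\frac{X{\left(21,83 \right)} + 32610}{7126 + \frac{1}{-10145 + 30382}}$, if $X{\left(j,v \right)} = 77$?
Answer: $\frac{661486819}{144208863} \approx 4.587$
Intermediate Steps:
$\frac{X{\left(21,83 \right)} + 32610}{7126 + \frac{1}{-10145 + 30382}} = \frac{77 + 32610}{7126 + \frac{1}{-10145 + 30382}} = \frac{32687}{7126 + \frac{1}{20237}} = \frac{32687}{\frac{144208863}{20237}} = 32687 \cdot \frac{20237}{144208863} = \frac{661486819}{144208863}$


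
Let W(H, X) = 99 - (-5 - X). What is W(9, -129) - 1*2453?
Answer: -2478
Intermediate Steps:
W(H, X) = 104 + X (W(H, X) = 99 + (5 + X) = 104 + X)
W(9, -129) - 1*2453 = (104 - 129) - 1*2453 = -25 - 2453 = -2478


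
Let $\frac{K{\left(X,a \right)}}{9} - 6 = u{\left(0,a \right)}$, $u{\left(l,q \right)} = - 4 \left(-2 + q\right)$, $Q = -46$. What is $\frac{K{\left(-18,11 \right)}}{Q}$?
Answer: $\frac{135}{23} \approx 5.8696$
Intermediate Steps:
$u{\left(l,q \right)} = 8 - 4 q$
$K{\left(X,a \right)} = 126 - 36 a$ ($K{\left(X,a \right)} = 54 + 9 \left(8 - 4 a\right) = 54 - \left(-72 + 36 a\right) = 126 - 36 a$)
$\frac{K{\left(-18,11 \right)}}{Q} = \frac{126 - 396}{-46} = \left(126 - 396\right) \left(- \frac{1}{46}\right) = \left(-270\right) \left(- \frac{1}{46}\right) = \frac{135}{23}$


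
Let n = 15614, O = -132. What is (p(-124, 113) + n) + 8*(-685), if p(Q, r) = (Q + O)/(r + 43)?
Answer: 395162/39 ≈ 10132.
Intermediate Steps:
p(Q, r) = (-132 + Q)/(43 + r) (p(Q, r) = (Q - 132)/(r + 43) = (-132 + Q)/(43 + r))
(p(-124, 113) + n) + 8*(-685) = ((-132 - 124)/(43 + 113) + 15614) + 8*(-685) = (-256/156 + 15614) - 5480 = ((1/156)*(-256) + 15614) - 5480 = (-64/39 + 15614) - 5480 = 608882/39 - 5480 = 395162/39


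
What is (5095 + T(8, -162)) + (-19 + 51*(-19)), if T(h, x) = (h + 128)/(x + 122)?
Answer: 20518/5 ≈ 4103.6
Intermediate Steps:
T(h, x) = (128 + h)/(122 + x)
(5095 + T(8, -162)) + (-19 + 51*(-19)) = (5095 + (128 + 8)/(122 - 162)) + (-19 + 51*(-19)) = (5095 + 136/(-40)) + (-19 - 969) = (5095 - 1/40*136) - 988 = (5095 - 17/5) - 988 = 25458/5 - 988 = 20518/5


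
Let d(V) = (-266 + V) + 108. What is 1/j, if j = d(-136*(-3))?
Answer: 1/250 ≈ 0.0040000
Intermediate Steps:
d(V) = -158 + V
j = 250 (j = -158 - 136*(-3) = -158 + 408 = 250)
1/j = 1/250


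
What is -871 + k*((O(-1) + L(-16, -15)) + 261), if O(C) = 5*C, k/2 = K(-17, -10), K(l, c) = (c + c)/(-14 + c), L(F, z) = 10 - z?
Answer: -1208/3 ≈ -402.67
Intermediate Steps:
K(l, c) = 2*c/(-14 + c) (K(l, c) = (2*c)/(-14 + c) = 2*c/(-14 + c))
k = 5/3 (k = 2*(2*(-10)/(-14 - 10)) = 2*(2*(-10)/(-24)) = 2*(2*(-10)*(-1/24)) = 2*(⅚) = 5/3 ≈ 1.6667)
-871 + k*((O(-1) + L(-16, -15)) + 261) = -871 + 5*((5*(-1) + (10 - 1*(-15))) + 261)/3 = -871 + 5*((-5 + (10 + 15)) + 261)/3 = -871 + 5*((-5 + 25) + 261)/3 = -871 + 5*(20 + 261)/3 = -871 + (5/3)*281 = -871 + 1405/3 = -1208/3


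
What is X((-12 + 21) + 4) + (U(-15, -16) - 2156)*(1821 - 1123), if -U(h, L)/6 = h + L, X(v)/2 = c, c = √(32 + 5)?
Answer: -1375060 + 2*√37 ≈ -1.3750e+6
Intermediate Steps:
c = √37 ≈ 6.0828
X(v) = 2*√37
U(h, L) = -6*L - 6*h (U(h, L) = -6*(h + L) = -6*(L + h) = -6*L - 6*h)
X((-12 + 21) + 4) + (U(-15, -16) - 2156)*(1821 - 1123) = 2*√37 + ((-6*(-16) - 6*(-15)) - 2156)*(1821 - 1123) = 2*√37 + ((96 + 90) - 2156)*698 = 2*√37 + (186 - 2156)*698 = 2*√37 - 1970*698 = 2*√37 - 1375060 = -1375060 + 2*√37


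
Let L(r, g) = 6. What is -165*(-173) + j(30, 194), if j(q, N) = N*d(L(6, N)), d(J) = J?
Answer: 29709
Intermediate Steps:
j(q, N) = 6*N (j(q, N) = N*6 = 6*N)
-165*(-173) + j(30, 194) = -165*(-173) + 6*194 = 28545 + 1164 = 29709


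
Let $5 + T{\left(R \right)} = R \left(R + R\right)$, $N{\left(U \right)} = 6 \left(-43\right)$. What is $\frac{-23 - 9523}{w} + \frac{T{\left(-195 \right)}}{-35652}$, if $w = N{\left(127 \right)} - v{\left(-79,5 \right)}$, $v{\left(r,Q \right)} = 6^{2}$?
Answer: $\frac{52996127}{1746948} \approx 30.336$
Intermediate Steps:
$N{\left(U \right)} = -258$
$v{\left(r,Q \right)} = 36$
$T{\left(R \right)} = -5 + 2 R^{2}$ ($T{\left(R \right)} = -5 + R \left(R + R\right) = -5 + R 2 R = -5 + 2 R^{2}$)
$w = -294$ ($w = -258 - 36 = -294$)
$\frac{-23 - 9523}{w} + \frac{T{\left(-195 \right)}}{-35652} = \frac{-23 - 9523}{-294} + \frac{-5 + 2 \left(-195\right)^{2}}{-35652} = \left(-23 - 9523\right) \left(- \frac{1}{294}\right) + \left(-5 + 2 \cdot 38025\right) \left(- \frac{1}{35652}\right) = \left(-9546\right) \left(- \frac{1}{294}\right) + \left(-5 + 76050\right) \left(- \frac{1}{35652}\right) = \frac{1591}{49} + 76045 \left(- \frac{1}{35652}\right) = \frac{1591}{49} - \frac{76045}{35652} = \frac{52996127}{1746948}$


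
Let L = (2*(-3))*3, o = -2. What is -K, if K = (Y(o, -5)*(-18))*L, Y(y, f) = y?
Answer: 648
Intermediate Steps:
L = -18 (L = -6*3 = -18)
K = -648 (K = -2*(-18)*(-18) = 36*(-18) = -648)
-K = -1*(-648) = 648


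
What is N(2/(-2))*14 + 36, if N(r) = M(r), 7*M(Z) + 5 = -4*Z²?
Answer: 18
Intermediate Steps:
M(Z) = -5/7 - 4*Z²/7 (M(Z) = -5/7 + (-4*Z²)/7 = -5/7 - 4*Z²/7)
N(r) = -5/7 - 4*r²/7
N(2/(-2))*14 + 36 = (-5/7 - 4*1²/7)*14 + 36 = (-5/7 - 4/7*(-1)²)*14 + 36 = (-5/7 - 4/7*1)*14 + 36 = (-5/7 - 4/7)*14 + 36 = -9/7*14 + 36 = -18 + 36 = 18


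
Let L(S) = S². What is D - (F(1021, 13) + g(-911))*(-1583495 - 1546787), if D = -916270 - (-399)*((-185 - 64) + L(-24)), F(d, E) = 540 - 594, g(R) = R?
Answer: -3021507927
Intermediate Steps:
F(d, E) = -54
D = -785797 (D = -916270 - (-399)*((-185 - 64) + (-24)²) = -916270 - (-399)*(-249 + 576) = -916270 - (-399)*327 = -916270 - 1*(-130473) = -916270 + 130473 = -785797)
D - (F(1021, 13) + g(-911))*(-1583495 - 1546787) = -785797 - (-54 - 911)*(-1583495 - 1546787) = -785797 - (-965)*(-3130282) = -785797 - 1*3020722130 = -785797 - 3020722130 = -3021507927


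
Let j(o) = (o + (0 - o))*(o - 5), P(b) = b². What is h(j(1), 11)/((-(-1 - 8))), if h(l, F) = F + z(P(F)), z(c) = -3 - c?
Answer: -113/9 ≈ -12.556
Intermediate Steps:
j(o) = 0 (j(o) = (o - o)*(-5 + o) = 0*(-5 + o) = 0)
h(l, F) = -3 + F - F² (h(l, F) = F + (-3 - F²) = -3 + F - F²)
h(j(1), 11)/((-(-1 - 8))) = (-3 + 11 - 1*11²)/((-(-1 - 8))) = (-3 + 11 - 1*121)/((-1*(-9))) = (-3 + 11 - 121)/9 = -113*⅑ = -113/9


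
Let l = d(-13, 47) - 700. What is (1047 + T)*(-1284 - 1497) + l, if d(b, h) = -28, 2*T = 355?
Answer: -6812125/2 ≈ -3.4061e+6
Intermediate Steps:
T = 355/2 (T = (1/2)*355 = 355/2 ≈ 177.50)
l = -728 (l = -28 - 700 = -728)
(1047 + T)*(-1284 - 1497) + l = (1047 + 355/2)*(-1284 - 1497) - 728 = (2449/2)*(-2781) - 728 = -6810669/2 - 728 = -6812125/2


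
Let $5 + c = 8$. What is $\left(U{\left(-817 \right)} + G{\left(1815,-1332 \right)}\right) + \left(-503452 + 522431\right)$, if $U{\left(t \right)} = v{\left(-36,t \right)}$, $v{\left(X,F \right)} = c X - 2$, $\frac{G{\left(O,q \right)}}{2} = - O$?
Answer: $15239$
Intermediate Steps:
$c = 3$ ($c = -5 + 8 = 3$)
$G{\left(O,q \right)} = - 2 O$ ($G{\left(O,q \right)} = 2 \left(- O\right) = - 2 O$)
$v{\left(X,F \right)} = -2 + 3 X$ ($v{\left(X,F \right)} = 3 X - 2 = -2 + 3 X$)
$U{\left(t \right)} = -110$ ($U{\left(t \right)} = -2 + 3 \left(-36\right) = -2 - 108 = -110$)
$\left(U{\left(-817 \right)} + G{\left(1815,-1332 \right)}\right) + \left(-503452 + 522431\right) = \left(-110 - 3630\right) + \left(-503452 + 522431\right) = \left(-110 - 3630\right) + 18979 = -3740 + 18979 = 15239$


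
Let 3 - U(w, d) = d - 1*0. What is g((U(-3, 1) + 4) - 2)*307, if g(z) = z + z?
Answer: 2456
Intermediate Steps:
U(w, d) = 3 - d (U(w, d) = 3 - (d - 1*0) = 3 - (d + 0) = 3 - d)
g(z) = 2*z
g((U(-3, 1) + 4) - 2)*307 = (2*(((3 - 1*1) + 4) - 2))*307 = (2*(((3 - 1) + 4) - 2))*307 = (2*((2 + 4) - 2))*307 = (2*(6 - 2))*307 = (2*4)*307 = 8*307 = 2456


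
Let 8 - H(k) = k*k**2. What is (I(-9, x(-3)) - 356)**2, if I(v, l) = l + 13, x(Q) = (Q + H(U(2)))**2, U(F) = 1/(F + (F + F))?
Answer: 220189006080289/2176782336 ≈ 1.0115e+5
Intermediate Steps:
U(F) = 1/(3*F) (U(F) = 1/(F + 2*F) = 1/(3*F))
H(k) = 8 - k**3 (H(k) = 8 - k*k**2 = 8 - k**3)
x(Q) = (1727/216 + Q)**2 (x(Q) = (Q + (8 - ((1/3)/2)**3))**2 = (Q + (8 - ((1/3)*(1/2))**3))**2 = (Q + (8 - (1/6)**3))**2 = (Q + (8 - 1*1/216))**2 = (Q + (8 - 1/216))**2 = (Q + 1727/216)**2 = (1727/216 + Q)**2)
I(v, l) = 13 + l
(I(-9, x(-3)) - 356)**2 = ((13 + (1727 + 216*(-3))**2/46656) - 356)**2 = ((13 + (1727 - 648)**2/46656) - 356)**2 = ((13 + (1/46656)*1079**2) - 356)**2 = ((13 + (1/46656)*1164241) - 356)**2 = ((13 + 1164241/46656) - 356)**2 = (1770769/46656 - 356)**2 = (-14838767/46656)**2 = 220189006080289/2176782336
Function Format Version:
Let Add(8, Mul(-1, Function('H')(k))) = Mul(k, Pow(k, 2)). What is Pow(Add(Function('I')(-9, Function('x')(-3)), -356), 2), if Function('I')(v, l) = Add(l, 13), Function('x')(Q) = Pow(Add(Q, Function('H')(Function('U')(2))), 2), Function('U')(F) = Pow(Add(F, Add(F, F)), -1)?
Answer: Rational(220189006080289, 2176782336) ≈ 1.0115e+5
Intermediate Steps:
Function('U')(F) = Mul(Rational(1, 3), Pow(F, -1)) (Function('U')(F) = Pow(Add(F, Mul(2, F)), -1) = Pow(Mul(3, F), -1) = Mul(Rational(1, 3), Pow(F, -1)))
Function('H')(k) = Add(8, Mul(-1, Pow(k, 3))) (Function('H')(k) = Add(8, Mul(-1, Mul(k, Pow(k, 2)))) = Add(8, Mul(-1, Pow(k, 3))))
Function('x')(Q) = Pow(Add(Rational(1727, 216), Q), 2) (Function('x')(Q) = Pow(Add(Q, Add(8, Mul(-1, Pow(Mul(Rational(1, 3), Pow(2, -1)), 3)))), 2) = Pow(Add(Q, Add(8, Mul(-1, Pow(Mul(Rational(1, 3), Rational(1, 2)), 3)))), 2) = Pow(Add(Q, Add(8, Mul(-1, Pow(Rational(1, 6), 3)))), 2) = Pow(Add(Q, Add(8, Mul(-1, Rational(1, 216)))), 2) = Pow(Add(Q, Add(8, Rational(-1, 216))), 2) = Pow(Add(Q, Rational(1727, 216)), 2) = Pow(Add(Rational(1727, 216), Q), 2))
Function('I')(v, l) = Add(13, l)
Pow(Add(Function('I')(-9, Function('x')(-3)), -356), 2) = Pow(Add(Add(13, Mul(Rational(1, 46656), Pow(Add(1727, Mul(216, -3)), 2))), -356), 2) = Pow(Add(Add(13, Mul(Rational(1, 46656), Pow(Add(1727, -648), 2))), -356), 2) = Pow(Add(Add(13, Mul(Rational(1, 46656), Pow(1079, 2))), -356), 2) = Pow(Add(Add(13, Mul(Rational(1, 46656), 1164241)), -356), 2) = Pow(Add(Add(13, Rational(1164241, 46656)), -356), 2) = Pow(Add(Rational(1770769, 46656), -356), 2) = Pow(Rational(-14838767, 46656), 2) = Rational(220189006080289, 2176782336)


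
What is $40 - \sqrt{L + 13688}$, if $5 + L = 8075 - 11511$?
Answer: $40 - \sqrt{10247} \approx -61.227$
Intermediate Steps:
$L = -3441$ ($L = -5 + \left(8075 - 11511\right) = -5 - 3436 = -3441$)
$40 - \sqrt{L + 13688} = 40 - \sqrt{-3441 + 13688} = 40 - \sqrt{10247}$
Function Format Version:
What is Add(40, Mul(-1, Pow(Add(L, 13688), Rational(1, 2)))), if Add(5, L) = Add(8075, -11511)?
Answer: Add(40, Mul(-1, Pow(10247, Rational(1, 2)))) ≈ -61.227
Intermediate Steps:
L = -3441 (L = Add(-5, Add(8075, -11511)) = Add(-5, -3436) = -3441)
Add(40, Mul(-1, Pow(Add(L, 13688), Rational(1, 2)))) = Add(40, Mul(-1, Pow(Add(-3441, 13688), Rational(1, 2)))) = Add(40, Mul(-1, Pow(10247, Rational(1, 2))))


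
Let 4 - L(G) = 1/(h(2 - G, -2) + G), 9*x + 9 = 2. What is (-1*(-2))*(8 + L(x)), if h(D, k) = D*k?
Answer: 462/19 ≈ 24.316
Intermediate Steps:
x = -7/9 (x = -1 + (⅑)*2 = -1 + 2/9 = -7/9 ≈ -0.77778)
L(G) = 4 - 1/(-4 + 3*G) (L(G) = 4 - 1/((2 - G)*(-2) + G) = 4 - 1/((-4 + 2*G) + G) = 4 - 1/(-4 + 3*G))
(-1*(-2))*(8 + L(x)) = (-1*(-2))*(8 + (-17 + 12*(-7/9))/(-4 + 3*(-7/9))) = 2*(8 + (-17 - 28/3)/(-4 - 7/3)) = 2*(8 - 79/3/(-19/3)) = 2*(8 - 3/19*(-79/3)) = 2*(8 + 79/19) = 2*(231/19) = 462/19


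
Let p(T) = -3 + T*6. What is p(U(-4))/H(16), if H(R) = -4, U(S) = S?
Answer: 27/4 ≈ 6.7500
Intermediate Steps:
p(T) = -3 + 6*T
p(U(-4))/H(16) = (-3 + 6*(-4))/(-4) = (-3 - 24)*(-1/4) = -27*(-1/4) = 27/4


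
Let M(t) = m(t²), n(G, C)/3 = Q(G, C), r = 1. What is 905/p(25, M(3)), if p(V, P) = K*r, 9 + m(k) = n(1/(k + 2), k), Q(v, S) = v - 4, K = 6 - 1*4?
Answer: 905/2 ≈ 452.50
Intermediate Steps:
K = 2 (K = 6 - 4 = 2)
Q(v, S) = -4 + v
n(G, C) = -12 + 3*G (n(G, C) = 3*(-4 + G) = -12 + 3*G)
m(k) = -21 + 3/(2 + k) (m(k) = -9 + (-12 + 3/(k + 2)) = -9 + (-12 + 3/(2 + k)) = -21 + 3/(2 + k))
M(t) = 3*(-13 - 7*t²)/(2 + t²)
p(V, P) = 2 (p(V, P) = 2*1 = 2)
905/p(25, M(3)) = 905/2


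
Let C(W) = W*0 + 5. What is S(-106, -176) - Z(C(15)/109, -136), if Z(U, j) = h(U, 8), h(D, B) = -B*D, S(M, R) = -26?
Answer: -2794/109 ≈ -25.633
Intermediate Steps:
C(W) = 5 (C(W) = 0 + 5 = 5)
h(D, B) = -B*D
Z(U, j) = -8*U (Z(U, j) = -1*8*U = -8*U)
S(-106, -176) - Z(C(15)/109, -136) = -26 - (-8)*5/109 = -26 - 1*(-40/109) = -26 + 40/109 = -2794/109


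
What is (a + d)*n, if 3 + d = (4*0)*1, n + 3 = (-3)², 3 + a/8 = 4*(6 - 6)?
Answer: -162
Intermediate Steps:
a = -24 (a = -24 + 8*(4*(6 - 6)) = -24 + 8*(4*0) = -24 + 8*0 = -24 + 0 = -24)
n = 6 (n = -3 + (-3)² = -3 + 9 = 6)
d = -3 (d = -3 + (4*0)*1 = -3 + 0*1 = -3 + 0 = -3)
(a + d)*n = (-24 - 3)*6 = -27*6 = -162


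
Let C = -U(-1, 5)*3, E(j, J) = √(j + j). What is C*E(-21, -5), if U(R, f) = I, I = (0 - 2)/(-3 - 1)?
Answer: -3*I*√42/2 ≈ -9.7211*I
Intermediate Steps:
I = ½ (I = -2/(-4) = -2*(-¼) = ½ ≈ 0.50000)
U(R, f) = ½
E(j, J) = √2*√j (E(j, J) = √(2*j) = √2*√j)
C = -3/2 ≈ -1.5000
C*E(-21, -5) = -3*√2*√(-21)/2 = -3*√2*I*√21/2 = -3*I*√42/2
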